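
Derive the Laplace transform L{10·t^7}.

L{t^n} = n!/s^(n+1), so L{t^7} = 5040/s^8. Then L{10·t^7} = 10·5040/s^8 = 50400/s^8

Final answer: 50400/s^8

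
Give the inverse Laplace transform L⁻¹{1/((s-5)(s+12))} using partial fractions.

Decompose: A/(s-5) + B/(s+12). A = 1/17, B = -1/17. f(t) = (e^(5t) - e^(-12t))/17

Final answer: (e^(5t) - e^(-12t))/17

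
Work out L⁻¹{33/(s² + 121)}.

This is the form c·a/(s² + a²) with a = 11, c = 3. L⁻¹ = 3·sin(11t)

Final answer: 3·sin(11t)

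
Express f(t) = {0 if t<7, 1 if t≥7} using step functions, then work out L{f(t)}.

f(t) = u(t-7). L{u(t-7)} = e^(-7s)/s, so L{f(t)} = e^(-7s)/s

Final answer: e^(-7s)/s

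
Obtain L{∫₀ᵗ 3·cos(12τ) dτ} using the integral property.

L{∫₀ᵗ f(τ)dτ} = F(s)/s with F(s) = 3s/(s² + 144), so the result is (3s/(s² + 144))/s = 3/(s² + 144)

Final answer: 3/(s² + 144)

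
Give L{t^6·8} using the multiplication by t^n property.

L{8} = 8/s. d^1/ds^1[1/s] = -1/s². d^2/ds^2[1/s] = 2/s^3. d^3/ds^3[1/s] = -6/s^4. d^4/ds^4[1/s] = 24/s^5. d^5/ds^5[1/s] = -120/s^6. d^6/ds^6[1/s] = 720/s^7. So L{t^6} = (-1)^{6}·720/s^7 = 720/s^7. Then L{t^6·8} = 8·720/s^7 = 5760/s^7

Final answer: 5760/s^7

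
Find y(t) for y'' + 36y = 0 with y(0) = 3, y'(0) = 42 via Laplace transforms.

L{y''} + 36L{y} = 0. s²Y - 3s - 42 + 36Y = 0. Y(s² + 36) = 3s + 42. Y = (3s + 42)/(s² + 36). Inverting: y(t) = 3cos(6t) + 7sin(6t)

Final answer: y(t) = 3cos(6t) + 7sin(6t)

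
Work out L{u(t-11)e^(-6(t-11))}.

u(t-a)f(t-a) with f(t)=e^(-6t). L{e^(-6t)} = 1/(s+6). By time shift: e^(-11s)/(s+6)

Final answer: e^(-11s)/(s+6)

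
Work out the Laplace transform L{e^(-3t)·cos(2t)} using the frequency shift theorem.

Frequency shift: L{e^(at)f(t)} = F(s-a). L{e^(-3t)·cos(2t)} = (s+3)/((s+3)² + 4)

Final answer: (s+3)/((s+3)² + 4)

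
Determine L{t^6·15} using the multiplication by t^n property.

L{15} = 15/s. d^1/ds^1[1/s] = -1/s². d^2/ds^2[1/s] = 2/s^3. d^3/ds^3[1/s] = -6/s^4. d^4/ds^4[1/s] = 24/s^5. d^5/ds^5[1/s] = -120/s^6. d^6/ds^6[1/s] = 720/s^7. So L{t^6} = (-1)^{6}·720/s^7 = 720/s^7. Then L{t^6·15} = 15·720/s^7 = 10800/s^7

Final answer: 10800/s^7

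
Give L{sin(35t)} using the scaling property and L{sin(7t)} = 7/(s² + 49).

Using L{f(at)} = (1/a)F(s/a) with a=5: L{sin(35t)} = (1/5) · 7/((s/5)² + 49) = (1/5) · 7·25/(s² + 1225) = 35/(s² + 1225)

Final answer: 35/(s² + 1225)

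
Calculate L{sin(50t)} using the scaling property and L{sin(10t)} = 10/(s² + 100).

Using L{f(at)} = (1/a)F(s/a) with a=5: L{sin(50t)} = (1/5) · 10/((s/5)² + 100) = (1/5) · 10·25/(s² + 2500) = 50/(s² + 2500)

Final answer: 50/(s² + 2500)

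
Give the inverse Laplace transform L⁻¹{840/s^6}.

L⁻¹{n!/s^(n+1)} = t^n with n=5. So L⁻¹{120/s^6} = t^5, and L⁻¹{840/s^6} = (840/120)·t^5 = 7·t^5

Final answer: 7·t^5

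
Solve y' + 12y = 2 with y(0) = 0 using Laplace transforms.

sY + 12Y = 2/s. Y = 2/(s(s+12)). Partial fractions: Y = 1/6/s - 1/6/(s+12)

Final answer: y(t) = 1/6(1 - e^(-12t))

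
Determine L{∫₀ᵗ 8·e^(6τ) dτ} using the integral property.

L{∫₀ᵗ f(τ)dτ} = F(s)/s with F(s) = 8/(s-6), so L{∫₀ᵗ 8·e^(6τ) dτ} = 8/(s(s-6))

Final answer: 8/(s(s-6))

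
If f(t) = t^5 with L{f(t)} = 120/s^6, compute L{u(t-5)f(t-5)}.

Time shift theorem: L{u(t-a)f(t-a)} = e^(-as)F(s). Here a=5, F(s) = 120/s^6, so L{u(t-5)f(t-5)} = e^(-5s)·120/s^6

Final answer: e^(-5s)·120/s^6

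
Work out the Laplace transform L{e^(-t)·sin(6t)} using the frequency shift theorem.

Frequency shift: L{e^(at)f(t)} = F(s-a). L{e^(-t)·sin(6t)} = 6/((s+1)² + 36)

Final answer: 6/((s+1)² + 36)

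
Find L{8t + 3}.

L{8t + 3} = 8·L{t} + 3·L{1} = 8/s² + 3/s

Final answer: 8/s² + 3/s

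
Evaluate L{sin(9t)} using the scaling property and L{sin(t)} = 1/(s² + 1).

Using L{f(at)} = (1/a)F(s/a) with a=9: L{sin(9t)} = (1/9) · 1/((s/9)² + 1) = (1/9) · 1·81/(s² + 81) = 9/(s² + 81)

Final answer: 9/(s² + 81)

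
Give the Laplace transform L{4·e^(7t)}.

L{e^(at)} = 1/(s-a), so L{e^(7t)} = 1/(s-7). Then L{4·e^(7t)} = 4/(s-7)

Final answer: 4/(s-7)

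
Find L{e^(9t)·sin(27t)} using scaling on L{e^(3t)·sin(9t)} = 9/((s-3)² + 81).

Scaling with a=3: L{e^(9t)·sin(27t)} = (1/3) · 9/((s/3-3)² + 81). Simplifying: 27/((s-9)² + 729)

Final answer: 27/((s-9)² + 729)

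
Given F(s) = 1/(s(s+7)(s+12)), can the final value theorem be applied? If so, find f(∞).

Poles of sF(s) = 1/((s+7)(s+12)) are at s = -7 and s = -12, both in the left half-plane. Theorem applies. f(∞) = lim_{s→0} sF(s) = 1/(7·12) = 1/84

Final answer: 1/84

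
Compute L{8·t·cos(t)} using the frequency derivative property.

L{cos(t)} = s/(s² + 1). Derivative: d/ds[s/(s² + 1)] = [(s² + 1) - s·2s]/(s² + 1)² = (1 - s²)/(s² + 1)². So L{t·cos(t)} = -F'(s) = (s² - 1)/(s² + 1)². Then L{8·t·cos(t)} = 8·(s² - 1)/(s² + 1)²

Final answer: 8·(s² - 1)/(s² + 1)²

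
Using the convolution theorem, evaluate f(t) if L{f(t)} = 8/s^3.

8/s^3 = (8/s)·(1/s^2) = L{8}·L{t}. By convolution, f(t) = 8*t = ∫₀ᵗ 8·τ dτ = 8·t²/2

Final answer: 8·t²/2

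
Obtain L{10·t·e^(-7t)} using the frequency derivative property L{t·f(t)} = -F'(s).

L{e^(-7t)} = 1/(s+7). By frequency derivative: L{t·e^(-7t)} = -d/ds[1/(s+7)] = -(-1)/(s+7)² = 1/(s+7)². Then L{10·t·e^(-7t)} = 10·1/(s+7)² = 10/(s+7)²

Final answer: 10/(s+7)²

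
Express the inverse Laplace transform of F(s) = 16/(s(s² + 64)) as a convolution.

16/(s(s² + 64)) = (1/s)·(16/(s² + 64)) = L{1}·L{2·sin(8t)}. So f(t) = 1*(2·sin(8t)) = ∫₀ᵗ 2·sin(8τ) dτ

Final answer: ∫₀ᵗ 2·sin(8τ) dτ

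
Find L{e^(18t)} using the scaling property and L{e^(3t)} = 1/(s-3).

Using L{f(at)} = (1/a)F(s/a) with a=6 and f(t) = e^(3t): L{e^(18t)} = (1/6) · 1/((s/6)-3) = (1/6) · 6/(s-18) = 1/(s-18)

Final answer: 1/(s-18)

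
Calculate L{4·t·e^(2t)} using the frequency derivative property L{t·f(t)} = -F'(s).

L{e^(2t)} = 1/(s-2). By frequency derivative: L{t·e^(2t)} = -d/ds[1/(s-2)] = -(-1)/(s-2)² = 1/(s-2)². Then L{4·t·e^(2t)} = 4·1/(s-2)² = 4/(s-2)²

Final answer: 4/(s-2)²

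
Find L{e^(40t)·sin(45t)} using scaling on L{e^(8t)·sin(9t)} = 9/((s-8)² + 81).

Scaling with a=5: L{e^(40t)·sin(45t)} = (1/5) · 9/((s/5-8)² + 81). Simplifying: 45/((s-40)² + 2025)

Final answer: 45/((s-40)² + 2025)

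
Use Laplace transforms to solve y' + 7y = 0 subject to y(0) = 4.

L{y'} + 7L{y} = 0. sY - 4 + 7Y = 0. Y(s+7) = 4. Y = 4/(s+7)

Final answer: y(t) = 4e^(-7t)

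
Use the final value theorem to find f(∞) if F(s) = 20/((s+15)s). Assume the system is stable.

f(∞) = lim_{s→0} sF(s) = lim_{s→0} 20/(s+15) = 4/3

Final answer: 4/3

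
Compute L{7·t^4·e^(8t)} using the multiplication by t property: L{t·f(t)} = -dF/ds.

Using L{t^n·e^(at)} = n!/(s-a)^(n+1), L{t^4·e^(8t)} = 24/(s-8)^5, so L{7·t^4·e^(8t)} = 7·24/(s-8)^5 = 168/(s-8)^5

Final answer: 168/(s-8)^5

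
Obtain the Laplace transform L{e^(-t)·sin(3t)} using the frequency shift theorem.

Frequency shift: L{e^(at)f(t)} = F(s-a). L{e^(-t)·sin(3t)} = 3/((s+1)² + 9)

Final answer: 3/((s+1)² + 9)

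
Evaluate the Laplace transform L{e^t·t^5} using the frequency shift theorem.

L{e^(at)·t^n} = n!/(s-a)^(n+1), so L{e^t·t^5} = 120/(s-1)^6

Final answer: 120/(s-1)^6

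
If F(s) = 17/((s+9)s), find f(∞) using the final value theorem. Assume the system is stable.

f(∞) = lim_{s→0} sF(s) = lim_{s→0} 17/(s+9) = 17/9

Final answer: 17/9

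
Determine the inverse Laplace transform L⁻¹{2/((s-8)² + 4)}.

Using frequency shift, L⁻¹{2/((s-8)² + 4)} = e^(8t)·sin(2t)

Final answer: e^(8t)·sin(2t)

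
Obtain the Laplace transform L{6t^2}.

L{6t^2} = 6 · L{t^2} = 6 · 2/s^3 = 12/s^3

Final answer: 12/s^3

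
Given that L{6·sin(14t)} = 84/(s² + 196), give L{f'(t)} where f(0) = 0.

L{f'(t)} = s·F(s) - f(0) = s·84/(s² + 196) - 0 = 84s/(s² + 196)

Final answer: 84s/(s² + 196)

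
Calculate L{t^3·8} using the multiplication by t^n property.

L{8} = 8/s. d^1/ds^1[1/s] = -1/s². d^2/ds^2[1/s] = 2/s^3. d^3/ds^3[1/s] = -6/s^4. So L{t^3} = (-1)^{3}·-6/s^4 = 6/s^4. Then L{t^3·8} = 8·6/s^4 = 48/s^4

Final answer: 48/s^4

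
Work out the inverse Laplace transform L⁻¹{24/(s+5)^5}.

L⁻¹{n!/(s-a)^(n+1)} = t^n·e^(at), so L⁻¹{24/(s+5)^5} = t^4·e^(-5t)

Final answer: t^4·e^(-5t)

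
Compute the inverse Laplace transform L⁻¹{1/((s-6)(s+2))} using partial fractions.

Decompose: A/(s-6) + B/(s+2). A = 1/8, B = -1/8. f(t) = (e^(6t) - e^(-2t))/8

Final answer: (e^(6t) - e^(-2t))/8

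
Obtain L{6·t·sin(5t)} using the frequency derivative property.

L{sin(5t)} = 5/(s² + 25). By L{t·f(t)} = -F'(s): -d/ds[5/(s² + 25)] = -(5)·(-2s)/(s² + 25)² = 10s/(s² + 25)². Then L{6·t·sin(5t)} = 6·10s/(s² + 25)² = 60s/(s² + 25)²

Final answer: 60s/(s² + 25)²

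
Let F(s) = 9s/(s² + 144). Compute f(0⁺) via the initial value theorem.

f(0⁺) = lim_{s→∞} s·9s/(s² + 144) = lim_{s→∞} 9s²/(s² + 144) = 9

Final answer: 9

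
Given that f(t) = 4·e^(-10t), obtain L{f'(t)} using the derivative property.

f(0) = 4, F(s) = 4/(s+10). L{f'(t)} = s·F(s) - f(0) = 4s/(s+10) - 4 = (4s - 4(s+10))/(s+10) = -40/(s+10)

Final answer: -40/(s+10)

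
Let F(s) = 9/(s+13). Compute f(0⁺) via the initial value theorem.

f(0⁺) = lim_{s→∞} s·9/(s+13) = lim_{s→∞} 9s/(s+13) = 9

Final answer: 9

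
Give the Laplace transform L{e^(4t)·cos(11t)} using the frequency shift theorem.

Frequency shift: L{e^(at)f(t)} = F(s-a). L{e^(4t)·cos(11t)} = (s-4)/((s-4)² + 121)

Final answer: (s-4)/((s-4)² + 121)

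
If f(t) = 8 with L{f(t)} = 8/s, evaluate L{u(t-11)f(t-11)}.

Time shift theorem: L{u(t-a)f(t-a)} = e^(-as)F(s). Here a=11, F(s) = 8/s, so L{u(t-11)f(t-11)} = e^(-11s)·8/s

Final answer: e^(-11s)·8/s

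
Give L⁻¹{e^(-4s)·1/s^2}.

L⁻¹{1/s^2} = t. By the time shift theorem, L⁻¹{e^(-as)F(s)} = u(t-a)f(t-a) with a=4, so L⁻¹{e^(-4s)·1/s^2} = u(t-4)·(t-4)

Final answer: u(t-4)·(t-4)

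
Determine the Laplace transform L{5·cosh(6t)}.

L{cosh(ωt)} = s/(s² - ω²), so L{cosh(6t)} = s/(s² - 36). Then L{5·cosh(6t)} = 5·s/(s² - 36) = 5s/(s² - 36)

Final answer: 5s/(s² - 36)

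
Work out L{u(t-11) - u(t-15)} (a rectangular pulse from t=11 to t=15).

L{u(t-a)} = e^(-as)/s. L{u(t-11) - u(t-15)} = (e^(-11s) - e^(-15s))/s

Final answer: (e^(-11s) - e^(-15s))/s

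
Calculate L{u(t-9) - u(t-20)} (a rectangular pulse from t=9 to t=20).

L{u(t-a)} = e^(-as)/s. L{u(t-9) - u(t-20)} = (e^(-9s) - e^(-20s))/s

Final answer: (e^(-9s) - e^(-20s))/s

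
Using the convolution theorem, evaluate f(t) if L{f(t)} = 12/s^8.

12/s^8 = (12/s)·(1/s^7) = L{12}·L{t^6/720}. By convolution, f(t) = 12*t^6/720 = ∫₀ᵗ 12·τ^6/720 dτ = 12·t^7/5040

Final answer: 12·t^7/5040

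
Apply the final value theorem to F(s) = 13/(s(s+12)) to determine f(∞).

f(∞) = lim_{s→0} s·13/(s(s+12)) = lim_{s→0} 13/(s+12) = 13/12 = 13/12

Final answer: 13/12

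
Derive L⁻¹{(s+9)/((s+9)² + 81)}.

Using frequency shift: L⁻¹{(s-a)/((s-a)² + b²)} = e^(at)cos(bt). Here a=-9, b=9

Final answer: e^(-9t)·cos(9t)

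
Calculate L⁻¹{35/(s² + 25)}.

This is the form c·a/(s² + a²) with a = 5, c = 7. L⁻¹ = 7·sin(5t)

Final answer: 7·sin(5t)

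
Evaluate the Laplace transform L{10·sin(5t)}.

L{sin(ωt)} = ω/(s² + ω²), so L{sin(5t)} = 5/(s² + 25). Then L{10·sin(5t)} = 10·5/(s² + 25) = 50/(s² + 25)

Final answer: 50/(s² + 25)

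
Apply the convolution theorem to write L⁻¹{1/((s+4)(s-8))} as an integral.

1/((s+4)(s-8)) = (1/(s+4))·(1/(s-8)) = L{e^(-4t)}·L{e^(8t)}. So f(t) = e^(-4t)*e^(8t) = ∫₀ᵗ e^(-4τ)·e^(8(t-τ)) dτ

Final answer: ∫₀ᵗ e^(-4τ)·e^(8(t-τ)) dτ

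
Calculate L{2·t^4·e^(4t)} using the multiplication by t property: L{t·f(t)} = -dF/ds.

Using L{t^n·e^(at)} = n!/(s-a)^(n+1), L{t^4·e^(4t)} = 24/(s-4)^5, so L{2·t^4·e^(4t)} = 2·24/(s-4)^5 = 48/(s-4)^5

Final answer: 48/(s-4)^5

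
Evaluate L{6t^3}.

L{t^n} = n!/s^(n+1). So L{6t^3} = 6·3!/s^4 = 36/s^4

Final answer: 36/s^4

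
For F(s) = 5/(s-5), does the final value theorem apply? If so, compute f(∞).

sF(s) = 5s/(s-5) has a pole at s = 5 in the right half-plane. Theorem does NOT apply (unstable system; f(t) = 5·e^(5t) grows without bound).

Final answer: Not applicable (unstable)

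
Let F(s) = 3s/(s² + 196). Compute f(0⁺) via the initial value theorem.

f(0⁺) = lim_{s→∞} s·3s/(s² + 196) = lim_{s→∞} 3s²/(s² + 196) = 3

Final answer: 3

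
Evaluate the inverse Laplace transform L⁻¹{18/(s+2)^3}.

L⁻¹{n!/(s-a)^(n+1)} = t^n·e^(at) with n=2, a=-2. So L⁻¹{2/(s+2)^3} = t^2·e^(-2t), and L⁻¹{18/(s+2)^3} = (18/2)·t^2·e^(-2t) = 9·t^2·e^(-2t)

Final answer: 9·t^2·e^(-2t)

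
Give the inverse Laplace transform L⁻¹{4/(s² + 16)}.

L⁻¹{4/(s² + 16)} = sin(4t)

Final answer: sin(4t)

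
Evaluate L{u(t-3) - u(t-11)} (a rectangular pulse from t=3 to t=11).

L{u(t-a)} = e^(-as)/s. L{u(t-3) - u(t-11)} = (e^(-3s) - e^(-11s))/s

Final answer: (e^(-3s) - e^(-11s))/s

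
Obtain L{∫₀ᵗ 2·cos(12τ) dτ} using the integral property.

L{∫₀ᵗ f(τ)dτ} = F(s)/s with F(s) = 2s/(s² + 144), so the result is (2s/(s² + 144))/s = 2/(s² + 144)

Final answer: 2/(s² + 144)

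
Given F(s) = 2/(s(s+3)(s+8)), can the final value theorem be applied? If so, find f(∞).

Poles of sF(s) = 2/((s+3)(s+8)) are at s = -3 and s = -8, both in the left half-plane. Theorem applies. f(∞) = lim_{s→0} sF(s) = 2/(3·8) = 1/12

Final answer: 1/12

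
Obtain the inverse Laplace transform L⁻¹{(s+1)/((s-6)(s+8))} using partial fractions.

Using partial fractions, f(t) = (7e^(6t) + 7e^(-8t))/14

Final answer: (7e^(6t) + 7e^(-8t))/14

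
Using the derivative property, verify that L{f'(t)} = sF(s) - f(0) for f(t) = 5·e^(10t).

f'(t) = 50e^(10t). Direct: L{f'(t)} = 50/(s-10). Property: s·5/(s-10) - 5 = (5s - 5(s-10))/(s-10) = 50/(s-10). ✓

Final answer: 50/(s-10)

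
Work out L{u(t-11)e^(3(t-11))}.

u(t-a)f(t-a) with f(t)=e^(3t). L{e^(3t)} = 1/(s-3). By time shift: e^(-11s)/(s-3)

Final answer: e^(-11s)/(s-3)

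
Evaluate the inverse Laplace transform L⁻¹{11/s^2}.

L⁻¹{n!/s^(n+1)} = t^n with n=1. So L⁻¹{1/s^2} = t, and L⁻¹{11/s^2} = (11/1)·t = 11·t

Final answer: 11·t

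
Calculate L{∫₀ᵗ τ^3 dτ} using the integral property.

L{∫₀ᵗ f(τ)dτ} = F(s)/s with f(t) = t^3. F(s) = 6/s^4, so L{∫₀ᵗ τ^3 dτ} = (6/s^4)/s = 6/s^5. (Check: ∫₀ᵗ τ^3 dτ = t^4/4.)

Final answer: 6/s^5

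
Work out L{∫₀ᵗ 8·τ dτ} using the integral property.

L{∫₀ᵗ f(τ)dτ} = F(s)/s with f(t) = 8t. F(s) = 8/s^2, so L{∫₀ᵗ 8·τ dτ} = (8/s^2)/s = 8/s^3. (Check: ∫₀ᵗ 8·τ dτ = 8t^2/2.)

Final answer: 8/s^3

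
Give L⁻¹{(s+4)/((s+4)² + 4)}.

Using frequency shift: L⁻¹{(s-a)/((s-a)² + b²)} = e^(at)cos(bt). Here a=-4, b=2

Final answer: e^(-4t)·cos(2t)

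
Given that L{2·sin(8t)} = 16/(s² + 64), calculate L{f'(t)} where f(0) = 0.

L{f'(t)} = s·F(s) - f(0) = s·16/(s² + 64) - 0 = 16s/(s² + 64)

Final answer: 16s/(s² + 64)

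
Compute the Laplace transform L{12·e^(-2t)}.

L{e^(at)} = 1/(s-a), so L{e^(-2t)} = 1/(s+2). Then L{12·e^(-2t)} = 12/(s+2)

Final answer: 12/(s+2)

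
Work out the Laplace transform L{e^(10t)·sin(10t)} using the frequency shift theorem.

Frequency shift: L{e^(at)f(t)} = F(s-a). L{e^(10t)·sin(10t)} = 10/((s-10)² + 100)

Final answer: 10/((s-10)² + 100)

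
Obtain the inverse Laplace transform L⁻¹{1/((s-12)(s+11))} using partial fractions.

Decompose: A/(s-12) + B/(s+11). A = 1/23, B = -1/23. f(t) = (e^(12t) - e^(-11t))/23

Final answer: (e^(12t) - e^(-11t))/23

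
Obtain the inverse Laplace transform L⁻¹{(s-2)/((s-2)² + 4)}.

Using frequency shift, L⁻¹{(s-2)/((s-2)² + 4)} = e^(2t)·cos(2t)

Final answer: e^(2t)·cos(2t)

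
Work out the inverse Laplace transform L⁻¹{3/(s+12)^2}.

L⁻¹{n!/(s-a)^(n+1)} = t^n·e^(at) with n=1, a=-12. So L⁻¹{1/(s+12)^2} = t·e^(-12t), and L⁻¹{3/(s+12)^2} = (3/1)·t·e^(-12t) = 3·t·e^(-12t)

Final answer: 3·t·e^(-12t)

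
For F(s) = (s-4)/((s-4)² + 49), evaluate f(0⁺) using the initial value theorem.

f(0⁺) = lim_{s→∞} sF(s) = lim_{s→∞} s(s-4)/((s-4)² + 49) = 1

Final answer: 1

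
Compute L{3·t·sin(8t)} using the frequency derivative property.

L{sin(8t)} = 8/(s² + 64). By L{t·f(t)} = -F'(s): -d/ds[8/(s² + 64)] = -(8)·(-2s)/(s² + 64)² = 16s/(s² + 64)². Then L{3·t·sin(8t)} = 3·16s/(s² + 64)² = 48s/(s² + 64)²

Final answer: 48s/(s² + 64)²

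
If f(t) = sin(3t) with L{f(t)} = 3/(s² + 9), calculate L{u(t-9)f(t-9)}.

Time shift theorem: L{u(t-a)f(t-a)} = e^(-as)F(s). Here a=9, F(s) = 3/(s² + 9), so L{u(t-9)f(t-9)} = e^(-9s)·3/(s² + 9)

Final answer: e^(-9s)·3/(s² + 9)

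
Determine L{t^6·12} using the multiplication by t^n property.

L{12} = 12/s. d^1/ds^1[1/s] = -1/s². d^2/ds^2[1/s] = 2/s^3. d^3/ds^3[1/s] = -6/s^4. d^4/ds^4[1/s] = 24/s^5. d^5/ds^5[1/s] = -120/s^6. d^6/ds^6[1/s] = 720/s^7. So L{t^6} = (-1)^{6}·720/s^7 = 720/s^7. Then L{t^6·12} = 12·720/s^7 = 8640/s^7

Final answer: 8640/s^7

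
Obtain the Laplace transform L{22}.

L{22} = 22 · L{1} = 22/s

Final answer: 22/s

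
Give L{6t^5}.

L{t^n} = n!/s^(n+1). So L{6t^5} = 6·5!/s^6 = 720/s^6

Final answer: 720/s^6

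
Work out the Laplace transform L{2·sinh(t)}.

L{sinh(ωt)} = ω/(s² - ω²), so L{sinh(t)} = 1/(s² - 1). Then L{2·sinh(t)} = 2·1/(s² - 1) = 2/(s² - 1)

Final answer: 2/(s² - 1)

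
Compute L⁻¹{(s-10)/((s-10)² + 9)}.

Using frequency shift: L⁻¹{(s-a)/((s-a)² + b²)} = e^(at)cos(bt). Here a=10, b=3

Final answer: e^(10t)·cos(3t)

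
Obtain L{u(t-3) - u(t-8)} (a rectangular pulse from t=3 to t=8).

L{u(t-a)} = e^(-as)/s. L{u(t-3) - u(t-8)} = (e^(-3s) - e^(-8s))/s

Final answer: (e^(-3s) - e^(-8s))/s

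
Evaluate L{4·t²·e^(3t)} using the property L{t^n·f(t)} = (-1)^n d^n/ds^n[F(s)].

L{e^(3t)} = 1/(s-3). d/ds[1/(s-3)] = -1/(s-3)². d²/ds²[1/(s-3)] = 2/(s-3)³. So L{t²·e^(3t)} = (-1)² · 2/(s-3)³ = 2/(s-3)³. Then L{4·t²·e^(3t)} = 4·2/(s-3)³ = 8/(s-3)³

Final answer: 8/(s-3)³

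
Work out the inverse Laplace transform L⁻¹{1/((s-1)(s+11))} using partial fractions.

Decompose: A/(s-1) + B/(s+11). A = 1/12, B = -1/12. f(t) = (e^t - e^(-11t))/12

Final answer: (e^t - e^(-11t))/12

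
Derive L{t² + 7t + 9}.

L{t² + 7t + 9} = 2/s³ + 7/s² + 9/s = 2/s³ + 7/s² + 9/s

Final answer: 2/s³ + 7/s² + 9/s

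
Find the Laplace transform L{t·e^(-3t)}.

L{t^n·e^(at)} = n!/(s-a)^(n+1), so L{t·e^(-3t)} = 1/(s+3)^2

Final answer: 1/(s+3)^2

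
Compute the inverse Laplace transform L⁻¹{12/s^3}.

L⁻¹{n!/s^(n+1)} = t^n with n=2. So L⁻¹{2/s^3} = t^2, and L⁻¹{12/s^3} = (12/2)·t^2 = 6·t^2

Final answer: 6·t^2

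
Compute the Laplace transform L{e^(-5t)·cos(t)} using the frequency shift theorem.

Frequency shift: L{e^(at)f(t)} = F(s-a). L{e^(-5t)·cos(t)} = (s+5)/((s+5)² + 1)

Final answer: (s+5)/((s+5)² + 1)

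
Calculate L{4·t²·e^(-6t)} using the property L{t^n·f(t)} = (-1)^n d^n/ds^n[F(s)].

L{e^(-6t)} = 1/(s+6). d/ds[1/(s+6)] = -1/(s+6)². d²/ds²[1/(s+6)] = 2/(s+6)³. So L{t²·e^(-6t)} = (-1)² · 2/(s+6)³ = 2/(s+6)³. Then L{4·t²·e^(-6t)} = 4·2/(s+6)³ = 8/(s+6)³

Final answer: 8/(s+6)³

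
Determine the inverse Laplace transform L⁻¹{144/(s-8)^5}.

L⁻¹{n!/(s-a)^(n+1)} = t^n·e^(at) with n=4, a=8. So L⁻¹{24/(s-8)^5} = t^4·e^(8t), and L⁻¹{144/(s-8)^5} = (144/24)·t^4·e^(8t) = 6·t^4·e^(8t)

Final answer: 6·t^4·e^(8t)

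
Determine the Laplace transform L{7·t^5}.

L{t^n} = n!/s^(n+1), so L{t^5} = 120/s^6. Then L{7·t^5} = 7·120/s^6 = 840/s^6

Final answer: 840/s^6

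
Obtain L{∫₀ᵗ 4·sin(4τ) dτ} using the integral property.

L{∫₀ᵗ f(τ)dτ} = F(s)/s with F(s) = 16/(s² + 16), so the result is (16/(s² + 16))/s = 16/(s(s² + 16))

Final answer: 16/(s(s² + 16))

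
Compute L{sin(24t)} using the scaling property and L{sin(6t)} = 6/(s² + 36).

Using L{f(at)} = (1/a)F(s/a) with a=4: L{sin(24t)} = (1/4) · 6/((s/4)² + 36) = (1/4) · 6·16/(s² + 576) = 24/(s² + 576)

Final answer: 24/(s² + 576)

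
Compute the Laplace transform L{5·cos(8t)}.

L{cos(ωt)} = s/(s² + ω²), so L{cos(8t)} = s/(s² + 64). Then L{5·cos(8t)} = 5·s/(s² + 64) = 5s/(s² + 64)

Final answer: 5s/(s² + 64)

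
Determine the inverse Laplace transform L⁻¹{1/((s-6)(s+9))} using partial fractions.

Decompose: A/(s-6) + B/(s+9). A = 1/15, B = -1/15. f(t) = (e^(6t) - e^(-9t))/15

Final answer: (e^(6t) - e^(-9t))/15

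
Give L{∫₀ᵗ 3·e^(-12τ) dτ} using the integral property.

L{∫₀ᵗ f(τ)dτ} = F(s)/s with F(s) = 3/(s+12), so L{∫₀ᵗ 3·e^(-12τ) dτ} = 3/(s(s+12))

Final answer: 3/(s(s+12))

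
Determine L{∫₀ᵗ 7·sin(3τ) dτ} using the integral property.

L{∫₀ᵗ f(τ)dτ} = F(s)/s with F(s) = 21/(s² + 9), so the result is (21/(s² + 9))/s = 21/(s(s² + 9))

Final answer: 21/(s(s² + 9))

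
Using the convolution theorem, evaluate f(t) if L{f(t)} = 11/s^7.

11/s^7 = (11/s)·(1/s^6) = L{11}·L{t^5/120}. By convolution, f(t) = 11*t^5/120 = ∫₀ᵗ 11·τ^5/120 dτ = 11·t^6/720

Final answer: 11·t^6/720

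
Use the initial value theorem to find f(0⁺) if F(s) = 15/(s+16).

f(0⁺) = lim_{s→∞} s·15/(s+16) = lim_{s→∞} 15s/(s+16) = 15

Final answer: 15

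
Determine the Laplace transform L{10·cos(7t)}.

L{cos(ωt)} = s/(s² + ω²), so L{cos(7t)} = s/(s² + 49). Then L{10·cos(7t)} = 10·s/(s² + 49) = 10s/(s² + 49)

Final answer: 10s/(s² + 49)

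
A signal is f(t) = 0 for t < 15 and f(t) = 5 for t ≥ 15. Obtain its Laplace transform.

f(t) = 5·u(t-15). L{u(t-15)} = e^(-15s)/s, so L{f(t)} = 5·e^(-15s)/s

Final answer: 5·e^(-15s)/s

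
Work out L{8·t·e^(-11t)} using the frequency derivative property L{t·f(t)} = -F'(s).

L{e^(-11t)} = 1/(s+11). By frequency derivative: L{t·e^(-11t)} = -d/ds[1/(s+11)] = -(-1)/(s+11)² = 1/(s+11)². Then L{8·t·e^(-11t)} = 8·1/(s+11)² = 8/(s+11)²

Final answer: 8/(s+11)²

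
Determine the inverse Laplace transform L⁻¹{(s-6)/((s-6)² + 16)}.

Using frequency shift, L⁻¹{(s-6)/((s-6)² + 16)} = e^(6t)·cos(4t)

Final answer: e^(6t)·cos(4t)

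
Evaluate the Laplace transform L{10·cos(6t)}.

L{cos(ωt)} = s/(s² + ω²), so L{cos(6t)} = s/(s² + 36). Then L{10·cos(6t)} = 10·s/(s² + 36) = 10s/(s² + 36)

Final answer: 10s/(s² + 36)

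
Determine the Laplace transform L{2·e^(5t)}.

L{e^(at)} = 1/(s-a), so L{e^(5t)} = 1/(s-5). Then L{2·e^(5t)} = 2/(s-5)

Final answer: 2/(s-5)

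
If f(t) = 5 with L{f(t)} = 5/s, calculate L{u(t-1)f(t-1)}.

Time shift theorem: L{u(t-a)f(t-a)} = e^(-as)F(s). Here a=1, F(s) = 5/s, so L{u(t-1)f(t-1)} = e^(-s)·5/s

Final answer: e^(-s)·5/s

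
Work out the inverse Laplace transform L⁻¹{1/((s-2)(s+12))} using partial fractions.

Decompose: A/(s-2) + B/(s+12). A = 1/14, B = -1/14. f(t) = (e^(2t) - e^(-12t))/14

Final answer: (e^(2t) - e^(-12t))/14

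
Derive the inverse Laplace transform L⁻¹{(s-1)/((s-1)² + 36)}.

Using frequency shift, L⁻¹{(s-1)/((s-1)² + 36)} = e^t·cos(6t)

Final answer: e^t·cos(6t)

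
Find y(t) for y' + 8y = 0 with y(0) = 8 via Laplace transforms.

L{y'} + 8L{y} = 0. sY - 8 + 8Y = 0. Y(s+8) = 8. Y = 8/(s+8)

Final answer: y(t) = 8e^(-8t)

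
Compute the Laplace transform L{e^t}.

L{e^(at)} = 1/(s-a), so L{e^t} = 1/(s-1)

Final answer: 1/(s-1)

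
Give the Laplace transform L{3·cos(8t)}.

L{cos(ωt)} = s/(s² + ω²), so L{cos(8t)} = s/(s² + 64). Then L{3·cos(8t)} = 3·s/(s² + 64) = 3s/(s² + 64)

Final answer: 3s/(s² + 64)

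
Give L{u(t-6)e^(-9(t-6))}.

u(t-a)f(t-a) with f(t)=e^(-9t). L{e^(-9t)} = 1/(s+9). By time shift: e^(-6s)/(s+9)

Final answer: e^(-6s)/(s+9)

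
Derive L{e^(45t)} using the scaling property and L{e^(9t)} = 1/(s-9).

Using L{f(at)} = (1/a)F(s/a) with a=5 and f(t) = e^(9t): L{e^(45t)} = (1/5) · 1/((s/5)-9) = (1/5) · 5/(s-45) = 1/(s-45)

Final answer: 1/(s-45)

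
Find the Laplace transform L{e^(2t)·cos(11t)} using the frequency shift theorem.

Frequency shift: L{e^(at)f(t)} = F(s-a). L{e^(2t)·cos(11t)} = (s-2)/((s-2)² + 121)

Final answer: (s-2)/((s-2)² + 121)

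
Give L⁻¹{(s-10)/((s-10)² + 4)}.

Using frequency shift: L⁻¹{(s-a)/((s-a)² + b²)} = e^(at)cos(bt). Here a=10, b=2

Final answer: e^(10t)·cos(2t)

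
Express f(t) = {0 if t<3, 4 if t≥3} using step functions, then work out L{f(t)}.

f(t) = 4·u(t-3). L{u(t-3)} = e^(-3s)/s, so L{f(t)} = 4·e^(-3s)/s

Final answer: 4·e^(-3s)/s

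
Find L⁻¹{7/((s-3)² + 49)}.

Form: b/((s-a)² + b²) → e^(at)sin(bt). With a=3, b=7

Final answer: e^(3t)·sin(7t)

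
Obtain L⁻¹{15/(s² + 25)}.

This is the form c·a/(s² + a²) with a = 5, c = 3. L⁻¹ = 3·sin(5t)

Final answer: 3·sin(5t)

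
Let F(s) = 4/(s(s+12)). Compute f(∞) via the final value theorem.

f(∞) = lim_{s→0} s·4/(s(s+12)) = lim_{s→0} 4/(s+12) = 4/12 = 1/3

Final answer: 1/3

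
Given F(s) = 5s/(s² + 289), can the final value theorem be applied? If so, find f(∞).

The final value theorem requires all poles of sF(s) in the left half-plane. sF(s) = 5s²/(s² + 289) has poles at s = ±17i (imaginary axis). Theorem does NOT apply (oscillatory system).

Final answer: Not applicable (oscillatory)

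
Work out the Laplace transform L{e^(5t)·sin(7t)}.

L{e^(at)·sin(ωt)} = ω/((s-a)² + ω²), so L{e^(5t)·sin(7t)} = 7/((s-5)² + 49)

Final answer: 7/((s-5)² + 49)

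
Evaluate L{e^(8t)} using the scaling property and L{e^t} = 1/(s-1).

Using L{f(at)} = (1/a)F(s/a) with a=8 and f(t) = e^t: L{e^(8t)} = (1/8) · 1/((s/8)-1) = (1/8) · 8/(s-8) = 1/(s-8)

Final answer: 1/(s-8)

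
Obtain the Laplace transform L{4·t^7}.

L{t^n} = n!/s^(n+1), so L{t^7} = 5040/s^8. Then L{4·t^7} = 4·5040/s^8 = 20160/s^8

Final answer: 20160/s^8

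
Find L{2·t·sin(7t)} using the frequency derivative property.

L{sin(7t)} = 7/(s² + 49). By L{t·f(t)} = -F'(s): -d/ds[7/(s² + 49)] = -(7)·(-2s)/(s² + 49)² = 14s/(s² + 49)². Then L{2·t·sin(7t)} = 2·14s/(s² + 49)² = 28s/(s² + 49)²

Final answer: 28s/(s² + 49)²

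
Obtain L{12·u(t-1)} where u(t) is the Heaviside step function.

L{u(t-a)} = e^(-as)/s. Here a=1, so L{u(t-1)} = e^(-s)/s, and L{12·u(t-1)} = 12·e^(-s)/s

Final answer: 12·e^(-s)/s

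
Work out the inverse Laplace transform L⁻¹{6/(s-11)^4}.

L⁻¹{n!/(s-a)^(n+1)} = t^n·e^(at), so L⁻¹{6/(s-11)^4} = t^3·e^(11t)

Final answer: t^3·e^(11t)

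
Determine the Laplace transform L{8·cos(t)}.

L{cos(ωt)} = s/(s² + ω²), so L{cos(t)} = s/(s² + 1). Then L{8·cos(t)} = 8·s/(s² + 1) = 8s/(s² + 1)

Final answer: 8s/(s² + 1)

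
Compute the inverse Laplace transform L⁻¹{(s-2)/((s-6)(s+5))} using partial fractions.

Using partial fractions, f(t) = (4e^(6t) + 7e^(-5t))/11

Final answer: (4e^(6t) + 7e^(-5t))/11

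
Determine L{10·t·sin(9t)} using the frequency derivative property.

L{sin(9t)} = 9/(s² + 81). By L{t·f(t)} = -F'(s): -d/ds[9/(s² + 81)] = -(9)·(-2s)/(s² + 81)² = 18s/(s² + 81)². Then L{10·t·sin(9t)} = 10·18s/(s² + 81)² = 180s/(s² + 81)²

Final answer: 180s/(s² + 81)²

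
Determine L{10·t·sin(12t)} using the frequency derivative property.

L{sin(12t)} = 12/(s² + 144). By L{t·f(t)} = -F'(s): -d/ds[12/(s² + 144)] = -(12)·(-2s)/(s² + 144)² = 24s/(s² + 144)². Then L{10·t·sin(12t)} = 10·24s/(s² + 144)² = 240s/(s² + 144)²

Final answer: 240s/(s² + 144)²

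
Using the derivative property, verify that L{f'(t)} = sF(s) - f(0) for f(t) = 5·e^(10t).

f'(t) = 50e^(10t). Direct: L{f'(t)} = 50/(s-10). Property: s·5/(s-10) - 5 = (5s - 5(s-10))/(s-10) = 50/(s-10). ✓

Final answer: 50/(s-10)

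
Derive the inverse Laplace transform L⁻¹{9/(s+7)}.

L⁻¹{1/(s-a)} = e^(at), so L⁻¹{1/(s+7)} = e^(-7t), and L⁻¹{9/(s+7)} = 9·e^(-7t)

Final answer: 9·e^(-7t)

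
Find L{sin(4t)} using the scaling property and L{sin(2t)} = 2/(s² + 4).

Using L{f(at)} = (1/a)F(s/a) with a=2: L{sin(4t)} = (1/2) · 2/((s/2)² + 4) = (1/2) · 2·4/(s² + 16) = 4/(s² + 16)

Final answer: 4/(s² + 16)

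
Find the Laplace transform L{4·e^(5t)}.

L{e^(at)} = 1/(s-a), so L{e^(5t)} = 1/(s-5). Then L{4·e^(5t)} = 4/(s-5)

Final answer: 4/(s-5)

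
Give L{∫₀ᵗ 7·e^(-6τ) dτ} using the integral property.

L{∫₀ᵗ f(τ)dτ} = F(s)/s with F(s) = 7/(s+6), so L{∫₀ᵗ 7·e^(-6τ) dτ} = 7/(s(s+6))

Final answer: 7/(s(s+6))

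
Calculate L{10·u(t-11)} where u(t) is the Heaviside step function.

L{u(t-a)} = e^(-as)/s. Here a=11, so L{u(t-11)} = e^(-11s)/s, and L{10·u(t-11)} = 10·e^(-11s)/s

Final answer: 10·e^(-11s)/s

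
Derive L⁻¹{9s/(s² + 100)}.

This is the form c·s/(s² + a²) with a = 10, c = 9. L⁻¹ = 9·cos(10t)

Final answer: 9·cos(10t)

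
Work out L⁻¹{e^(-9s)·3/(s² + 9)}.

L⁻¹{3/(s² + 9)} = sin(3t). By the time shift theorem, L⁻¹{e^(-as)F(s)} = u(t-a)f(t-a) with a=9, so L⁻¹{e^(-9s)·3/(s² + 9)} = u(t-9)·sin(3(t-9))

Final answer: u(t-9)·sin(3(t-9))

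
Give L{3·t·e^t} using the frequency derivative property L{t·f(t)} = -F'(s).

L{e^t} = 1/(s-1). By frequency derivative: L{t·e^t} = -d/ds[1/(s-1)] = -(-1)/(s-1)² = 1/(s-1)². Then L{3·t·e^t} = 3·1/(s-1)² = 3/(s-1)²

Final answer: 3/(s-1)²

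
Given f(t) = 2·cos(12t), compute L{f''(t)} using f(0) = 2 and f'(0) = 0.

F(s) = 2s/(s² + 144). L{f''(t)} = s²F(s) - sf(0) - f'(0) = 2s³/(s² + 144) - 2s = (2s³ - 2s(s² + 144))/(s² + 144) = -288s/(s² + 144)

Final answer: -288s/(s² + 144)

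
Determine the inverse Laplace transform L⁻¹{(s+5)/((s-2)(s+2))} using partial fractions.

Using partial fractions, f(t) = (7e^(2t) - 3e^(-2t))/4

Final answer: (7e^(2t) - 3e^(-2t))/4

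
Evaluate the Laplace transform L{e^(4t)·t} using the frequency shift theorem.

L{e^(at)·t^n} = n!/(s-a)^(n+1), so L{e^(4t)·t} = 1/(s-4)^2

Final answer: 1/(s-4)^2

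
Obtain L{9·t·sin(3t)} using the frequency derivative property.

L{sin(3t)} = 3/(s² + 9). By L{t·f(t)} = -F'(s): -d/ds[3/(s² + 9)] = -(3)·(-2s)/(s² + 9)² = 6s/(s² + 9)². Then L{9·t·sin(3t)} = 9·6s/(s² + 9)² = 54s/(s² + 9)²

Final answer: 54s/(s² + 9)²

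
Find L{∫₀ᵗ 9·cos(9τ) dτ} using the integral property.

L{∫₀ᵗ f(τ)dτ} = F(s)/s with F(s) = 9s/(s² + 81), so the result is (9s/(s² + 81))/s = 9/(s² + 81)

Final answer: 9/(s² + 81)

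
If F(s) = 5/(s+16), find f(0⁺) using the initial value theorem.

f(0⁺) = lim_{s→∞} s·5/(s+16) = lim_{s→∞} 5s/(s+16) = 5

Final answer: 5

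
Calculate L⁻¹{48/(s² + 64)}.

This is the form c·a/(s² + a²) with a = 8, c = 6. L⁻¹ = 6·sin(8t)

Final answer: 6·sin(8t)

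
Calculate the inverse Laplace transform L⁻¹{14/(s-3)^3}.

L⁻¹{n!/(s-a)^(n+1)} = t^n·e^(at) with n=2, a=3. So L⁻¹{2/(s-3)^3} = t^2·e^(3t), and L⁻¹{14/(s-3)^3} = (14/2)·t^2·e^(3t) = 7·t^2·e^(3t)

Final answer: 7·t^2·e^(3t)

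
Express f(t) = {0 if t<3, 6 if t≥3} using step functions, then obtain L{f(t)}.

f(t) = 6·u(t-3). L{u(t-3)} = e^(-3s)/s, so L{f(t)} = 6·e^(-3s)/s

Final answer: 6·e^(-3s)/s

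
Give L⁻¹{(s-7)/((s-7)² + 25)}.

Using frequency shift: L⁻¹{(s-a)/((s-a)² + b²)} = e^(at)cos(bt). Here a=7, b=5

Final answer: e^(7t)·cos(5t)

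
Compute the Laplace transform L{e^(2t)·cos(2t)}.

L{e^(at)·cos(ωt)} = (s-a)/((s-a)² + ω²), so L{e^(2t)·cos(2t)} = (s-2)/((s-2)² + 4)

Final answer: (s-2)/((s-2)² + 4)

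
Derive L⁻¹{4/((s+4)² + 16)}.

Form: b/((s-a)² + b²) → e^(at)sin(bt). With a=-4, b=4

Final answer: e^(-4t)·sin(4t)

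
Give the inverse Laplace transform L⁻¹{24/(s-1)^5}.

L⁻¹{n!/(s-a)^(n+1)} = t^n·e^(at), so L⁻¹{24/(s-1)^5} = t^4·e^t

Final answer: t^4·e^t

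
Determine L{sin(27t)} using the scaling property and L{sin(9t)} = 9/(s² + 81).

Using L{f(at)} = (1/a)F(s/a) with a=3: L{sin(27t)} = (1/3) · 9/((s/3)² + 81) = (1/3) · 9·9/(s² + 729) = 27/(s² + 729)

Final answer: 27/(s² + 729)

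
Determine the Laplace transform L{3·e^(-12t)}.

L{e^(at)} = 1/(s-a), so L{e^(-12t)} = 1/(s+12). Then L{3·e^(-12t)} = 3/(s+12)

Final answer: 3/(s+12)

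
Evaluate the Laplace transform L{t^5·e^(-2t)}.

L{t^n·e^(at)} = n!/(s-a)^(n+1), so L{t^5·e^(-2t)} = 120/(s+2)^6

Final answer: 120/(s+2)^6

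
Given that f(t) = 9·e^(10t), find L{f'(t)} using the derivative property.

f(0) = 9, F(s) = 9/(s-10). L{f'(t)} = s·F(s) - f(0) = 9s/(s-10) - 9 = (9s - 9(s-10))/(s-10) = 90/(s-10)

Final answer: 90/(s-10)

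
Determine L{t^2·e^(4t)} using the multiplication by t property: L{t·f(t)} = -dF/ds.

Using L{t^n·e^(at)} = n!/(s-a)^(n+1), L{t^2·e^(4t)} = 2/(s-4)^3

Final answer: 2/(s-4)^3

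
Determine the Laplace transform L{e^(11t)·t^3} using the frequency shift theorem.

L{e^(at)·t^n} = n!/(s-a)^(n+1), so L{e^(11t)·t^3} = 6/(s-11)^4

Final answer: 6/(s-11)^4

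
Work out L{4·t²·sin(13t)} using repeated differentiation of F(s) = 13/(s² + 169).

F(s) = 13/(s² + 169). F'(s) = -26s/(s² + 169)². F''(s) = -26(169 - 3s²)/(s² + 169)³ = (78s² - 4394)/(s² + 169)³. So L{t²·sin(13t)} = (-1)² F''(s) = (78s² - 4394)/(s² + 169)³. Then L{4·t²·sin(13t)} = 4·(78s² - 4394)/(s² + 169)³ = (312s² - 17576)/(s² + 169)³

Final answer: (312s² - 17576)/(s² + 169)³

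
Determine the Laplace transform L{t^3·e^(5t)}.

L{t^n·e^(at)} = n!/(s-a)^(n+1), so L{t^3·e^(5t)} = 6/(s-5)^4

Final answer: 6/(s-5)^4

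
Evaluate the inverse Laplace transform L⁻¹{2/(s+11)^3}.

L⁻¹{n!/(s-a)^(n+1)} = t^n·e^(at) with n=2, a=-11. So L⁻¹{2/(s+11)^3} = t^2·e^(-11t)

Final answer: t^2·e^(-11t)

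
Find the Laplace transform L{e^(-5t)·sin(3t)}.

L{e^(at)·sin(ωt)} = ω/((s-a)² + ω²), so L{e^(-5t)·sin(3t)} = 3/((s+5)² + 9)

Final answer: 3/((s+5)² + 9)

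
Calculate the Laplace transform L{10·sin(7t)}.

L{sin(ωt)} = ω/(s² + ω²), so L{sin(7t)} = 7/(s² + 49). Then L{10·sin(7t)} = 10·7/(s² + 49) = 70/(s² + 49)

Final answer: 70/(s² + 49)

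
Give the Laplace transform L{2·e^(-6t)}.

L{e^(at)} = 1/(s-a), so L{e^(-6t)} = 1/(s+6). Then L{2·e^(-6t)} = 2/(s+6)

Final answer: 2/(s+6)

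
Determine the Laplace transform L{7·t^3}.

L{t^n} = n!/s^(n+1), so L{t^3} = 6/s^4. Then L{7·t^3} = 7·6/s^4 = 42/s^4

Final answer: 42/s^4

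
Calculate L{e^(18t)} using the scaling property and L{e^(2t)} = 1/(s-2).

Using L{f(at)} = (1/a)F(s/a) with a=9 and f(t) = e^(2t): L{e^(18t)} = (1/9) · 1/((s/9)-2) = (1/9) · 9/(s-18) = 1/(s-18)

Final answer: 1/(s-18)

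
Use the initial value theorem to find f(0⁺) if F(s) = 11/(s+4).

f(0⁺) = lim_{s→∞} s·11/(s+4) = lim_{s→∞} 11s/(s+4) = 11

Final answer: 11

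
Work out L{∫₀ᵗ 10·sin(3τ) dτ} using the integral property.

L{∫₀ᵗ f(τ)dτ} = F(s)/s with F(s) = 30/(s² + 9), so the result is (30/(s² + 9))/s = 30/(s(s² + 9))

Final answer: 30/(s(s² + 9))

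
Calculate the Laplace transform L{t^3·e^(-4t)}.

L{t^n·e^(at)} = n!/(s-a)^(n+1), so L{t^3·e^(-4t)} = 6/(s+4)^4

Final answer: 6/(s+4)^4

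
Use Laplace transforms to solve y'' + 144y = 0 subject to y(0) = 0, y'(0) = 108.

L{y''} + 144L{y} = 0. s²Y - 0 - 108 + 144Y = 0. Y(s² + 144) = 108. Y = (108)/(s² + 144). Inverting: y(t) = 9sin(12t)

Final answer: y(t) = 9sin(12t)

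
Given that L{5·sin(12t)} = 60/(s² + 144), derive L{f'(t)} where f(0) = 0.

L{f'(t)} = s·F(s) - f(0) = s·60/(s² + 144) - 0 = 60s/(s² + 144)

Final answer: 60s/(s² + 144)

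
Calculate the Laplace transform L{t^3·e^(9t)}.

L{t^n·e^(at)} = n!/(s-a)^(n+1), so L{t^3·e^(9t)} = 6/(s-9)^4

Final answer: 6/(s-9)^4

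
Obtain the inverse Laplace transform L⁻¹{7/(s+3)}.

L⁻¹{1/(s-a)} = e^(at), so L⁻¹{1/(s+3)} = e^(-3t), and L⁻¹{7/(s+3)} = 7·e^(-3t)

Final answer: 7·e^(-3t)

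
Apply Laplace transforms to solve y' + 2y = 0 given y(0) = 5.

L{y'} + 2L{y} = 0. sY - 5 + 2Y = 0. Y(s+2) = 5. Y = 5/(s+2)

Final answer: y(t) = 5e^(-2t)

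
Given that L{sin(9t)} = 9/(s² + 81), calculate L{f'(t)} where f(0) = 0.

L{f'(t)} = s·F(s) - f(0) = s·9/(s² + 81) - 0 = 9s/(s² + 81)

Final answer: 9s/(s² + 81)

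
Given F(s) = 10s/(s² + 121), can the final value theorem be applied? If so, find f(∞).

The final value theorem requires all poles of sF(s) in the left half-plane. sF(s) = 10s²/(s² + 121) has poles at s = ±11i (imaginary axis). Theorem does NOT apply (oscillatory system).

Final answer: Not applicable (oscillatory)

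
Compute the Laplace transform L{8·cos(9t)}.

L{cos(ωt)} = s/(s² + ω²), so L{cos(9t)} = s/(s² + 81). Then L{8·cos(9t)} = 8·s/(s² + 81) = 8s/(s² + 81)

Final answer: 8s/(s² + 81)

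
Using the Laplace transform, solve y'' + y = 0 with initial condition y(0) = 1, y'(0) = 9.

L{y''} + 1L{y} = 0. s²Y - s - 9 + Y = 0. Y(s² + 1) = s + 9. Y = (s + 9)/(s² + 1). Inverting: y(t) = cos(t) + 9sin(t)

Final answer: y(t) = cos(t) + 9sin(t)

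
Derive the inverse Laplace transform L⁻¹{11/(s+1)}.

L⁻¹{1/(s-a)} = e^(at), so L⁻¹{1/(s+1)} = e^(-t), and L⁻¹{11/(s+1)} = 11·e^(-t)

Final answer: 11·e^(-t)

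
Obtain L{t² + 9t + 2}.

L{t² + 9t + 2} = 2/s³ + 9/s² + 2/s = 2/s³ + 9/s² + 2/s

Final answer: 2/s³ + 9/s² + 2/s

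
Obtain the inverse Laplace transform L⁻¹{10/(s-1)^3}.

L⁻¹{n!/(s-a)^(n+1)} = t^n·e^(at) with n=2, a=1. So L⁻¹{2/(s-1)^3} = t^2·e^t, and L⁻¹{10/(s-1)^3} = (10/2)·t^2·e^t = 5·t^2·e^t

Final answer: 5·t^2·e^t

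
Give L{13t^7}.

L{t^n} = n!/s^(n+1). So L{13t^7} = 13·7!/s^8 = 65520/s^8

Final answer: 65520/s^8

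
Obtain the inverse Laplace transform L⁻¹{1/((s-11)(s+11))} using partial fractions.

Decompose: A/(s-11) + B/(s+11). A = 1/22, B = -1/22. f(t) = (e^(11t) - e^(-11t))/22

Final answer: (e^(11t) - e^(-11t))/22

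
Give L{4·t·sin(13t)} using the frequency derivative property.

L{sin(13t)} = 13/(s² + 169). By L{t·f(t)} = -F'(s): -d/ds[13/(s² + 169)] = -(13)·(-2s)/(s² + 169)² = 26s/(s² + 169)². Then L{4·t·sin(13t)} = 4·26s/(s² + 169)² = 104s/(s² + 169)²

Final answer: 104s/(s² + 169)²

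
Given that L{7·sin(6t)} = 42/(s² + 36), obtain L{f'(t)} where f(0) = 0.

L{f'(t)} = s·F(s) - f(0) = s·42/(s² + 36) - 0 = 42s/(s² + 36)

Final answer: 42s/(s² + 36)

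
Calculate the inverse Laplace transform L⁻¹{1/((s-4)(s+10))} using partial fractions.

Decompose: A/(s-4) + B/(s+10). A = 1/14, B = -1/14. f(t) = (e^(4t) - e^(-10t))/14

Final answer: (e^(4t) - e^(-10t))/14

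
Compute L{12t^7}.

L{t^n} = n!/s^(n+1). So L{12t^7} = 12·7!/s^8 = 60480/s^8

Final answer: 60480/s^8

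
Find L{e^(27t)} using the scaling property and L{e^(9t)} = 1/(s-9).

Using L{f(at)} = (1/a)F(s/a) with a=3 and f(t) = e^(9t): L{e^(27t)} = (1/3) · 1/((s/3)-9) = (1/3) · 3/(s-27) = 1/(s-27)

Final answer: 1/(s-27)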